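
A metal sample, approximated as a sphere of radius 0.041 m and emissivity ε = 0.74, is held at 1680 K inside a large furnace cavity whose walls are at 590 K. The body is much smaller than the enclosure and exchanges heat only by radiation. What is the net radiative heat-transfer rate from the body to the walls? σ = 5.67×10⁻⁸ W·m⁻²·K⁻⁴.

For a small grey body in a large enclosure: P_net = εσA(T_body⁴ − T_wall⁴).
A = 4πr² = 0.02112 m²; T_body⁴ − T_wall⁴ = 7.966×10¹² − 1.212×10¹¹ = 7.845×10¹² K⁴.
|P_net| = 0.74·5.67×10⁻⁸·0.02112·7.845×10¹².

P_net ≈ 6950 W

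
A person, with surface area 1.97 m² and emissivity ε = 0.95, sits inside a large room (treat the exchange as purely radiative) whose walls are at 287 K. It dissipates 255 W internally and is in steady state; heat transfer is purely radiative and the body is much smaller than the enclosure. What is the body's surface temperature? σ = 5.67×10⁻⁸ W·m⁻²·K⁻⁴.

For a small grey body in a large enclosure, net radiated power = εσA(T⁴ − T_w⁴).
Steady state: P = εσA(T⁴ − T_w⁴) with A = 1.97 m².
T⁴ = P/(εσA) + T_w⁴ = 255/(0.95·5.67×10⁻⁸·1.970) + (287)⁴
    = 2.403×10⁹ + 6.785×10⁹ = 9.188×10⁹ K⁴.

T ≈ 310 K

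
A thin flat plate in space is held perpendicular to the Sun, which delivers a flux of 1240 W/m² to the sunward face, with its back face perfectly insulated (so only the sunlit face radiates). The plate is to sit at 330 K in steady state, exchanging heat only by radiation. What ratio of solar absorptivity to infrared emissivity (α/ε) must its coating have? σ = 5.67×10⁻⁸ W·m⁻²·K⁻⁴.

α/ε ≈ 0.542

Balance: αS·A = εσ·1A·T⁴ ⇒ α/ε = σT⁴/S.
α/ε = 5.67×10⁻⁸·(330)⁴/1240 = 5.67×10⁻⁸·1.186×10¹⁰/1240.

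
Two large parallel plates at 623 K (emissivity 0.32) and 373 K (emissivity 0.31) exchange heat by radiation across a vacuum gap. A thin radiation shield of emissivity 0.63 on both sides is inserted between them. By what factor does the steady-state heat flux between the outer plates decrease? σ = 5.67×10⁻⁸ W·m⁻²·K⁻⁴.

Without shield: q₀ = σΔ(T⁴)/(1/ε₁+1/ε₂−1) with denominator 5.351.
With shield the two gaps are in series; the resistances add: (1/ε₁+1/ε_s−1)+(1/ε_s+1/ε₂−1) = 3.712+3.813 = 7.525.
Heat-flux ratio q₀/q = 7.525/5.351.

factor ≈ 1.41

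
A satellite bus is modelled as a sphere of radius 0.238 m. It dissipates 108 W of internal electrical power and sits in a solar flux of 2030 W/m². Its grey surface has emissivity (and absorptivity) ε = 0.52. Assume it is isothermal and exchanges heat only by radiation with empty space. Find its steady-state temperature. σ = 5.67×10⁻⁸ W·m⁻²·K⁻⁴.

T ≈ 345 K

At steady state, absorbed solar power + internal power = radiated power.
Absorbed: α·S·A_cross = 0.52·2030·0.1780 = 187.8 W (cross-section πr²).
Total input = 187.8 + 108 = 295.8 W.
Radiated: εσ·A_surf·T⁴ with A_surf = 4πr² = 0.7118 m².
T⁴ = 295.8/(0.52·5.67×10⁻⁸·0.7118) = 1.410×10¹⁰ K⁴.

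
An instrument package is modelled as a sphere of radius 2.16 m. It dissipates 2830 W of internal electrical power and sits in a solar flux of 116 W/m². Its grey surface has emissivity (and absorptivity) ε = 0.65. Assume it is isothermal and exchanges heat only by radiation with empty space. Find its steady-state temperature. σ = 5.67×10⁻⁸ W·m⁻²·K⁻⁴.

T ≈ 207 K

At steady state, absorbed solar power + internal power = radiated power.
Absorbed: α·S·A_cross = 0.65·116·14.66 = 1105 W (cross-section πr²).
Total input = 1105 + 2830 = 3935 W.
Radiated: εσ·A_surf·T⁴ with A_surf = 4πr² = 58.63 m².
T⁴ = 3935/(0.65·5.67×10⁻⁸·58.63) = 1.821×10⁹ K⁴.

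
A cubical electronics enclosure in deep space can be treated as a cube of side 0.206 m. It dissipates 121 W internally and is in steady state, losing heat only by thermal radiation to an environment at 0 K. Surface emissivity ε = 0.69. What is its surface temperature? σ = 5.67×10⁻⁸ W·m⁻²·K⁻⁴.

T ≈ 332 K

Steady state: internal power = radiated power, P = εσA T⁴.
Radiating area A = 6L² = 0.2546 m².
T⁴ = P/(εσA) = 121/(0.69·5.67×10⁻⁸·0.2546) = 1.215×10¹⁰ K⁴.
T = (1.215×10¹⁰)^(1/4).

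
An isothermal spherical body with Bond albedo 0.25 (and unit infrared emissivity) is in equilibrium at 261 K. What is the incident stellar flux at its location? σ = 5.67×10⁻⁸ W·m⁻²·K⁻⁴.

(1−a)S·πr² = σ·4πr²·T⁴ ⇒ S = 4σT⁴/(1−a).
S = 4·5.67×10⁻⁸·4.640×10⁹/0.750.

S ≈ 1400 W/m²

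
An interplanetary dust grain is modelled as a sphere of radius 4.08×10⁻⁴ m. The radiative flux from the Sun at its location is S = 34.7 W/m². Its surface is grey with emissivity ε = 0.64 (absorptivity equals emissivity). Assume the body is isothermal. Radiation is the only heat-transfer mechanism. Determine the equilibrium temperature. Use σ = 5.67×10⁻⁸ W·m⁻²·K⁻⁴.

At equilibrium, absorbed power = emitted power.
Absorbing cross-section = πr² = 5.230×10⁻⁷ m²; emitting surface = 4πr² = 2.092×10⁻⁶ m² (ratio 4).
εS·A_cross = εσ·A_surf·T⁴  ⇒  T⁴ = S/(4σ)   (ε cancels).
T⁴ = 34.7/(4·5.67×10⁻⁸) = 1.530×10⁸ K⁴.
T = (1.530×10⁸)^(1/4).

T ≈ 111 K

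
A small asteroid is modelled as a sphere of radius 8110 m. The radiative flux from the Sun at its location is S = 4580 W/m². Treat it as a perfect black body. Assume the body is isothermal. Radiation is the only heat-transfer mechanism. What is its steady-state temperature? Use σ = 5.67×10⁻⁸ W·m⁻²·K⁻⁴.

T ≈ 377 K

At equilibrium, absorbed power = emitted power.
Absorbing cross-section = πr² = 2.066×10⁸ m²; emitting surface = 4πr² = 8.265×10⁸ m² (ratio 4).
S·A_cross = εσ·A_surf·T⁴  ⇒  T⁴ = S/(4σ).
T⁴ = 1.00·4580/(4·5.67×10⁻⁸) = 2.019×10¹⁰ K⁴.
T = (2.019×10¹⁰)^(1/4).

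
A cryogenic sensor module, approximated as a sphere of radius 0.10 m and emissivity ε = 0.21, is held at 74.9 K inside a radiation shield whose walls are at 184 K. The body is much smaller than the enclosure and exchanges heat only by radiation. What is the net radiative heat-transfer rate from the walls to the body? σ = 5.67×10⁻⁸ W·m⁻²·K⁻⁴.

For a small grey body in a large enclosure: P_net = εσA(T_body⁴ − T_wall⁴).
A = 4πr² = 0.1257 m²; T_body⁴ − T_wall⁴ = 3.147×10⁷ − 1.146×10⁹ = -1.115×10⁹ K⁴.
|P_net| = 0.21·5.67×10⁻⁸·0.1257·1.115×10⁹.

P_net ≈ 1.67 W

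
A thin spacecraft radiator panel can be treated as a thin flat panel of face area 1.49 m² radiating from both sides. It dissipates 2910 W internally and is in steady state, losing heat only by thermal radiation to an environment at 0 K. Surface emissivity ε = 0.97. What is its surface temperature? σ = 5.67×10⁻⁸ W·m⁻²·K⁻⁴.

T ≈ 365 K

Steady state: internal power = radiated power, P = εσA T⁴.
Radiating area A = 2·1.49 = 2.980 m².
T⁴ = P/(εσA) = 2910/(0.97·5.67×10⁻⁸·2.980) = 1.776×10¹⁰ K⁴.
T = (1.776×10¹⁰)^(1/4).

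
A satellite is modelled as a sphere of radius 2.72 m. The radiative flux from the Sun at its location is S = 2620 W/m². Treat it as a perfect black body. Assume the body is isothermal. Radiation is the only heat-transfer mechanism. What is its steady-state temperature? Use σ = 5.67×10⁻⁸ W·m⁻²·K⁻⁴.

At equilibrium, absorbed power = emitted power.
Absorbing cross-section = πr² = 23.24 m²; emitting surface = 4πr² = 92.97 m² (ratio 4).
S·A_cross = εσ·A_surf·T⁴  ⇒  T⁴ = S/(4σ).
T⁴ = 1.00·2620/(4·5.67×10⁻⁸) = 1.155×10¹⁰ K⁴.
T = (1.155×10¹⁰)^(1/4).

T ≈ 328 K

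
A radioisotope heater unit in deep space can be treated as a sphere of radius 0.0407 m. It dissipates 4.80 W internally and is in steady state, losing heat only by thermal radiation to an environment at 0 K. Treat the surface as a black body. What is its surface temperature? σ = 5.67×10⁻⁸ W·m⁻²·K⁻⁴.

T ≈ 253 K

Steady state: internal power = radiated power, P = εσA T⁴.
Radiating area A = 4πr² = 0.02082 m².
T⁴ = P/(εσA) = 4.80/(1.0·5.67×10⁻⁸·0.02082) = 4.067×10⁹ K⁴.
T = (4.067×10⁹)^(1/4).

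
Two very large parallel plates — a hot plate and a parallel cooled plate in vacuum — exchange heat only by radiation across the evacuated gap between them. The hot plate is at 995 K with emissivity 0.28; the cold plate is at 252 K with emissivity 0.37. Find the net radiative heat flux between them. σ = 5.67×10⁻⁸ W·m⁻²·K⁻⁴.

q ≈ 10500 W/m²

For two infinite grey parallel plates, q = σ(T₁⁴ − T₂⁴)/(1/ε₁ + 1/ε₂ − 1).
T₁⁴ − T₂⁴ = 9.801×10¹¹ − 4.033×10⁹ = 9.761×10¹¹ K⁴.
1/ε₁ + 1/ε₂ − 1 = 3.571 + 2.703 − 1 = 5.274.
q = 5.67×10⁻⁸ × 9.761×10¹¹ / 5.274.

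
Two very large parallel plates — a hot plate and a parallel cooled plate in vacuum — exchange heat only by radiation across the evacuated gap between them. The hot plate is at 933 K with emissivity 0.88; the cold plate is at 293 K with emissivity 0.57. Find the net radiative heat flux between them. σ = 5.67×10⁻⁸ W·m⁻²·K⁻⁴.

q ≈ 22500 W/m²

For two infinite grey parallel plates, q = σ(T₁⁴ − T₂⁴)/(1/ε₁ + 1/ε₂ − 1).
T₁⁴ − T₂⁴ = 7.578×10¹¹ − 7.370×10⁹ = 7.504×10¹¹ K⁴.
1/ε₁ + 1/ε₂ − 1 = 1.136 + 1.754 − 1 = 1.891.
q = 5.67×10⁻⁸ × 7.504×10¹¹ / 1.891.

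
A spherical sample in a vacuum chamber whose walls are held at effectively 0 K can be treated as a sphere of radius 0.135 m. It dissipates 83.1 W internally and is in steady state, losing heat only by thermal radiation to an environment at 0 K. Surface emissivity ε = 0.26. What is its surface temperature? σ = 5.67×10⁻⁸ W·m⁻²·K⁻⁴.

Steady state: internal power = radiated power, P = εσA T⁴.
Radiating area A = 4πr² = 0.2290 m².
T⁴ = P/(εσA) = 83.1/(0.26·5.67×10⁻⁸·0.2290) = 2.461×10¹⁰ K⁴.
T = (2.461×10¹⁰)^(1/4).

T ≈ 396 K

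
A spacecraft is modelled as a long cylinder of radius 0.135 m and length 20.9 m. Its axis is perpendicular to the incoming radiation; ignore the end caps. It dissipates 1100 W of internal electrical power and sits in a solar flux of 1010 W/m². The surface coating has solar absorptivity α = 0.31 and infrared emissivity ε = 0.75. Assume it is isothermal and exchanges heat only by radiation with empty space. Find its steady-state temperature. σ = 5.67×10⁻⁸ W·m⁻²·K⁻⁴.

T ≈ 248 K

At steady state, absorbed solar power + internal power = radiated power.
Absorbed: α·S·A_cross = 0.31·1010·5.643 = 1767 W (cross-section 2rL).
Total input = 1767 + 1100 = 2867 W.
Radiated: εσ·A_surf·T⁴ with A_surf = 2πrL = 17.73 m².
T⁴ = 2867/(0.75·5.67×10⁻⁸·17.73) = 3.803×10⁹ K⁴.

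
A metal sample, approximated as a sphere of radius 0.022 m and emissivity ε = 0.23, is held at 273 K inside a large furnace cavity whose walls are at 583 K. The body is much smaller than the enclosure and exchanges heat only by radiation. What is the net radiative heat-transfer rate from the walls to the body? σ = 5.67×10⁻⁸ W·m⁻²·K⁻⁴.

For a small grey body in a large enclosure: P_net = εσA(T_body⁴ − T_wall⁴).
A = 4πr² = 0.006082 m²; T_body⁴ − T_wall⁴ = 5.555×10⁹ − 1.155×10¹¹ = -1.100×10¹¹ K⁴.
|P_net| = 0.23·5.67×10⁻⁸·0.006082·1.100×10¹¹.

P_net ≈ 8.72 W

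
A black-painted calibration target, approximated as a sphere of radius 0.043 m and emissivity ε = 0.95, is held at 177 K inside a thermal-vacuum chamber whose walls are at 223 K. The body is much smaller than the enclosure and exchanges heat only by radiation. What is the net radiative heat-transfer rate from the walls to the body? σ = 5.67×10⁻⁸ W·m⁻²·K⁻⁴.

P_net ≈ 1.87 W

For a small grey body in a large enclosure: P_net = εσA(T_body⁴ − T_wall⁴).
A = 4πr² = 0.02324 m²; T_body⁴ − T_wall⁴ = 9.815×10⁸ − 2.473×10⁹ = -1.491×10⁹ K⁴.
|P_net| = 0.95·5.67×10⁻⁸·0.02324·1.491×10⁹.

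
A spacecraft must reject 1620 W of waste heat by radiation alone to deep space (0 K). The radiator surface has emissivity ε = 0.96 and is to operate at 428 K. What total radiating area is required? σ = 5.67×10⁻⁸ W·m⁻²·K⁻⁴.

A ≈ 0.887 m²

P = εσA T⁴ ⇒ A = P/(εσT⁴).
T⁴ = 3.356×10¹⁰ K⁴.
A = 1620/(0.96 × 5.67×10⁻⁸ × 3.356×10¹⁰).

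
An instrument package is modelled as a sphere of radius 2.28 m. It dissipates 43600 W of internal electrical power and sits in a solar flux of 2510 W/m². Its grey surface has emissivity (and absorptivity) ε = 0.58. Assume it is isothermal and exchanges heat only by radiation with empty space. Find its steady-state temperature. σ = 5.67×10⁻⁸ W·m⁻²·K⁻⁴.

At steady state, absorbed solar power + internal power = radiated power.
Absorbed: α·S·A_cross = 0.58·2510·16.33 = 23780 W (cross-section πr²).
Total input = 23780 + 43600 = 67380 W.
Radiated: εσ·A_surf·T⁴ with A_surf = 4πr² = 65.33 m².
T⁴ = 67380/(0.58·5.67×10⁻⁸·65.33) = 3.136×10¹⁰ K⁴.

T ≈ 421 K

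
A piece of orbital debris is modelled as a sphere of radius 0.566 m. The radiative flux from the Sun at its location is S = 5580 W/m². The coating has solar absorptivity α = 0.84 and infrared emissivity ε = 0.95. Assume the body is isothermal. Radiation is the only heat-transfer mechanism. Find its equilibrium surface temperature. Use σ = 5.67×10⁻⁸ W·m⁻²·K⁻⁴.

At equilibrium, absorbed power = emitted power.
Absorbing cross-section = πr² = 1.006 m²; emitting surface = 4πr² = 4.026 m² (ratio 4).
αS·A_cross = εσ·A_surf·T⁴  ⇒  T⁴ = αS/(ε·4σ).
T⁴ = 0.840·5580/(0.95·4·5.67×10⁻⁸) = 2.175×10¹⁰ K⁴.
T = (2.175×10¹⁰)^(1/4).

T ≈ 384 K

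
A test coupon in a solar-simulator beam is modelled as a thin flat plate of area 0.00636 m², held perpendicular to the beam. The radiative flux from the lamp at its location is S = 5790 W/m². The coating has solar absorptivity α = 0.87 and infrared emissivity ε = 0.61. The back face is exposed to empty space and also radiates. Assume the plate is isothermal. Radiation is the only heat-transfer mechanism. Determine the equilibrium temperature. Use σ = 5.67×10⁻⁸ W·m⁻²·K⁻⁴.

At equilibrium, absorbed power = emitted power.
Absorbing cross-section = A = 0.006360 m²; emitting surface = 2A = 0.01272 m² (ratio 2).
αS·A_cross = εσ·A_surf·T⁴  ⇒  T⁴ = αS/(ε·2σ).
T⁴ = 0.870·5790/(0.61·2·5.67×10⁻⁸) = 7.282×10¹⁰ K⁴.
T = (7.282×10¹⁰)^(1/4).

T ≈ 519 K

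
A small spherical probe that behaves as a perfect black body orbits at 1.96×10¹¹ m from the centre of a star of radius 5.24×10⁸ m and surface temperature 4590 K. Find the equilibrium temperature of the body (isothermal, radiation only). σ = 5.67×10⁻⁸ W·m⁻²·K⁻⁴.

T ≈ 168 K

The star's surface emits σT_*⁴; at distance d the flux is S = σT_*⁴(R_*/d)².
S = 5.67×10⁻⁸·(4590)⁴·(5.24×10⁸/1.96×10¹¹)² = 179.9 W/m².
For an isothermal sphere T⁴ = (1−a)S/(4σ) = 7.931×10⁸ K⁴.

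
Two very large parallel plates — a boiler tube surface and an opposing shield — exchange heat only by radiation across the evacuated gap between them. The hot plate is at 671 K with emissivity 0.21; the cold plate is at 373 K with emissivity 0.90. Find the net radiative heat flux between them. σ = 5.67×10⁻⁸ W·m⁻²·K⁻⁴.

For two infinite grey parallel plates, q = σ(T₁⁴ − T₂⁴)/(1/ε₁ + 1/ε₂ − 1).
T₁⁴ − T₂⁴ = 2.027×10¹¹ − 1.936×10¹⁰ = 1.834×10¹¹ K⁴.
1/ε₁ + 1/ε₂ − 1 = 4.762 + 1.111 − 1 = 4.873.
q = 5.67×10⁻⁸ × 1.834×10¹¹ / 4.873.

q ≈ 2130 W/m²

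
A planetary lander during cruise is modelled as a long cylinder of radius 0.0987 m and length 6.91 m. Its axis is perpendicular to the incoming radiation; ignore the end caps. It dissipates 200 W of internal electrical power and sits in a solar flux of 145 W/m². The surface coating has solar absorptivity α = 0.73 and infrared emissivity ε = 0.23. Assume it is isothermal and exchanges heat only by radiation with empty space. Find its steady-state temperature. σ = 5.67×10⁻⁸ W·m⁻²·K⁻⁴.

T ≈ 280 K

At steady state, absorbed solar power + internal power = radiated power.
Absorbed: α·S·A_cross = 0.73·145·1.364 = 144.4 W (cross-section 2rL).
Total input = 144.4 + 200 = 344.4 W.
Radiated: εσ·A_surf·T⁴ with A_surf = 2πrL = 4.285 m².
T⁴ = 344.4/(0.23·5.67×10⁻⁸·4.285) = 6.162×10⁹ K⁴.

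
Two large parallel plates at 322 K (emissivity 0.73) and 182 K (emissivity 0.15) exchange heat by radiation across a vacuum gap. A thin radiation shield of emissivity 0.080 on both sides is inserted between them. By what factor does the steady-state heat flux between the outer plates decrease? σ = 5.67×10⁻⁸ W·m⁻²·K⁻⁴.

Without shield: q₀ = σΔ(T⁴)/(1/ε₁+1/ε₂−1) with denominator 7.037.
With shield the two gaps are in series; the resistances add: (1/ε₁+1/ε_s−1)+(1/ε_s+1/ε₂−1) = 12.87+18.17 = 31.04.
Heat-flux ratio q₀/q = 31.04/7.037.

factor ≈ 4.41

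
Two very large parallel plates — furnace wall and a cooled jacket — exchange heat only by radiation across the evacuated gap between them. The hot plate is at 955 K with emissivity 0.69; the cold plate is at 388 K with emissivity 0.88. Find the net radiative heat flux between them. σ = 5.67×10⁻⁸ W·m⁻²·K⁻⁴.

q ≈ 28900 W/m²

For two infinite grey parallel plates, q = σ(T₁⁴ − T₂⁴)/(1/ε₁ + 1/ε₂ − 1).
T₁⁴ − T₂⁴ = 8.318×10¹¹ − 2.266×10¹⁰ = 8.091×10¹¹ K⁴.
1/ε₁ + 1/ε₂ − 1 = 1.449 + 1.136 − 1 = 1.586.
q = 5.67×10⁻⁸ × 8.091×10¹¹ / 1.586.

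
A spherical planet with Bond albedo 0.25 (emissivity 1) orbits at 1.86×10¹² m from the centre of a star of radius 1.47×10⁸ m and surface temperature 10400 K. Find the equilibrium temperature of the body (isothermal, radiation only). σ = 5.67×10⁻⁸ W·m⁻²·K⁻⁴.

The star's surface emits σT_*⁴; at distance d the flux is S = σT_*⁴(R_*/d)².
S = 5.67×10⁻⁸·(10400)⁴·(1.47×10⁸/1.86×10¹²)² = 4.143 W/m².
For an isothermal sphere T⁴ = (1−a)S/(4σ) = 1.370×10⁷ K⁴.

T ≈ 60.8 K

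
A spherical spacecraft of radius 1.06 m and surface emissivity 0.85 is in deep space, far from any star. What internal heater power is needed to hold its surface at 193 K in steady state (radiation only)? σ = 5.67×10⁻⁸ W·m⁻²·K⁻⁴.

P ≈ 944 W

P = εσ·4πr²·T⁴.
4πr² = 14.12 m²; T⁴ = 1.387×10⁹ K⁴.
P = 0.85·5.67×10⁻⁸·14.12·1.387×10⁹.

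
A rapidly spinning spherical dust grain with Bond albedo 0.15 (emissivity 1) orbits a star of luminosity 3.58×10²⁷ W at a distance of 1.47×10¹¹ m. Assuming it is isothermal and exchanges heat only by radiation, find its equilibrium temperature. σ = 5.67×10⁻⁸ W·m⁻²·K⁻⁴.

T ≈ 471 K

First find the stellar flux at distance d: S = L/(4πd²) = 3.58×10²⁷/(4π·(1.47×10¹¹)²) = 13180 W/m².
For an isothermal sphere, absorbed (1−a)S·πr² = emitted σ·4πr²·T⁴, so T⁴ = (1−a)S/(4σ).
T⁴ = 0.850·13180/(4·5.67×10⁻⁸) = 4.941×10¹⁰ K⁴.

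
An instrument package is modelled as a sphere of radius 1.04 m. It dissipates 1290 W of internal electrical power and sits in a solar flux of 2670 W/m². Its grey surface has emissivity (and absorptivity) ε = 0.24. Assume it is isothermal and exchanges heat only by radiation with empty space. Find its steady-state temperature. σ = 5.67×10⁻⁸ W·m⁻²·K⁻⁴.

T ≈ 370 K

At steady state, absorbed solar power + internal power = radiated power.
Absorbed: α·S·A_cross = 0.24·2670·3.398 = 2177 W (cross-section πr²).
Total input = 2177 + 1290 = 3467 W.
Radiated: εσ·A_surf·T⁴ with A_surf = 4πr² = 13.59 m².
T⁴ = 3467/(0.24·5.67×10⁻⁸·13.59) = 1.875×10¹⁰ K⁴.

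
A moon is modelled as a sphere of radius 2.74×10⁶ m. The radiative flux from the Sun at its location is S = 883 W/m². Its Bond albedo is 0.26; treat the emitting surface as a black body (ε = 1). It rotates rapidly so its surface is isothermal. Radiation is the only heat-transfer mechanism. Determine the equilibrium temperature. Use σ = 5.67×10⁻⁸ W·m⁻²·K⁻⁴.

At equilibrium, absorbed power = emitted power.
Absorbing cross-section = πr² = 2.359×10¹³ m²; emitting surface = 4πr² = 9.434×10¹³ m² (ratio 4).
(1−a)S·A_cross = εσ·A_surf·T⁴  ⇒  T⁴ = (1−a)S/(4σ).
T⁴ = 0.740·883/(4·5.67×10⁻⁸) = 2.881×10⁹ K⁴.
T = (2.881×10⁹)^(1/4).

T ≈ 232 K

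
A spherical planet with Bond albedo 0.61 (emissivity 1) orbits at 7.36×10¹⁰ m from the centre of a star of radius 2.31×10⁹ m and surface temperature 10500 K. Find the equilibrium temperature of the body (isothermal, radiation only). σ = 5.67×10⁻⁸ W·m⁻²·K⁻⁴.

The star's surface emits σT_*⁴; at distance d the flux is S = σT_*⁴(R_*/d)².
S = 5.67×10⁻⁸·(10500)⁴·(2.31×10⁹/7.36×10¹⁰)² = 6.789×10⁵ W/m².
For an isothermal sphere T⁴ = (1−a)S/(4σ) = 1.167×10¹² K⁴.

T ≈ 1040 K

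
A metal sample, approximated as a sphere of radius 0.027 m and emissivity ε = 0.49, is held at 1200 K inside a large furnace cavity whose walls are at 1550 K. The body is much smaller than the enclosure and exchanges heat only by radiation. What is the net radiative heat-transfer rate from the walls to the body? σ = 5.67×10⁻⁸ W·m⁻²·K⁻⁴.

For a small grey body in a large enclosure: P_net = εσA(T_body⁴ − T_wall⁴).
A = 4πr² = 0.009161 m²; T_body⁴ − T_wall⁴ = 2.074×10¹² − 5.772×10¹² = -3.698×10¹² K⁴.
|P_net| = 0.49·5.67×10⁻⁸·0.009161·3.698×10¹².

P_net ≈ 941 W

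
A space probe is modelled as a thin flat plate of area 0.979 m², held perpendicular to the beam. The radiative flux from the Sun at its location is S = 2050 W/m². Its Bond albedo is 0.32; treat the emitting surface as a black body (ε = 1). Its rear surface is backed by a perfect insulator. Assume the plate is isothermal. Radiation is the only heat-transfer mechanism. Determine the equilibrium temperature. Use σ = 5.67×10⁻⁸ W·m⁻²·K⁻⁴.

At equilibrium, absorbed power = emitted power.
Absorbing cross-section = A = 0.9790 m²; emitting surface = A = 0.9790 m² (ratio 1).
(1−a)S·A_cross = εσ·A_surf·T⁴  ⇒  T⁴ = (1−a)S/(1σ).
T⁴ = 0.680·2050/(1·5.67×10⁻⁸) = 2.459×10¹⁰ K⁴.
T = (2.459×10¹⁰)^(1/4).

T ≈ 396 K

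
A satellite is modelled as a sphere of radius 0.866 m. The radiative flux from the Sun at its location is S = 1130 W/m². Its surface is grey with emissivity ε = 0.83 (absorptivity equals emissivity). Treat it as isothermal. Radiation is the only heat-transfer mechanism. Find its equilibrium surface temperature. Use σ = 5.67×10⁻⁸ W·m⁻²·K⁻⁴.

At equilibrium, absorbed power = emitted power.
Absorbing cross-section = πr² = 2.356 m²; emitting surface = 4πr² = 9.424 m² (ratio 4).
εS·A_cross = εσ·A_surf·T⁴  ⇒  T⁴ = S/(4σ)   (ε cancels).
T⁴ = 1130/(4·5.67×10⁻⁸) = 4.982×10⁹ K⁴.
T = (4.982×10⁹)^(1/4).

T ≈ 266 K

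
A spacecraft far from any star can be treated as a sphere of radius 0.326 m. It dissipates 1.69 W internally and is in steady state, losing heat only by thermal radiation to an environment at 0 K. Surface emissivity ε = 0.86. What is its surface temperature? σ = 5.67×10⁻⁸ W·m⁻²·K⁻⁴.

Steady state: internal power = radiated power, P = εσA T⁴.
Radiating area A = 4πr² = 1.336 m².
T⁴ = P/(εσA) = 1.69/(0.86·5.67×10⁻⁸·1.336) = 2.595×10⁷ K⁴.
T = (2.595×10⁷)^(1/4).

T ≈ 71.4 K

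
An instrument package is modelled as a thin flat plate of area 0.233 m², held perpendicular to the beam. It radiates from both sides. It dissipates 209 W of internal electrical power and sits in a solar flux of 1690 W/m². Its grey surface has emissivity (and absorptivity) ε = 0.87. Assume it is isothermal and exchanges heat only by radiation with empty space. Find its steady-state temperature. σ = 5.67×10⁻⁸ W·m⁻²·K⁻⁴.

At steady state, absorbed solar power + internal power = radiated power.
Absorbed: α·S·A_cross = 0.87·1690·0.2330 = 342.6 W (cross-section A).
Total input = 342.6 + 209 = 551.6 W.
Radiated: εσ·A_surf·T⁴ with A_surf = 2A = 0.4660 m².
T⁴ = 551.6/(0.87·5.67×10⁻⁸·0.4660) = 2.399×10¹⁰ K⁴.

T ≈ 394 K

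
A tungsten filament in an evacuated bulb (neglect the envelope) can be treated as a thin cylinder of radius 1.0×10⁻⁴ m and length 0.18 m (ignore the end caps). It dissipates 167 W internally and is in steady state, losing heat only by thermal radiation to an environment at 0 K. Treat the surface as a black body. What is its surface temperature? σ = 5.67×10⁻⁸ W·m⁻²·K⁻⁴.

T ≈ 2260 K

Steady state: internal power = radiated power, P = εσA T⁴.
Radiating area A = 2πrL = 1.131×10⁻⁴ m².
T⁴ = P/(εσA) = 167/(1.0·5.67×10⁻⁸·1.131×10⁻⁴) = 2.604×10¹³ K⁴.
T = (2.604×10¹³)^(1/4).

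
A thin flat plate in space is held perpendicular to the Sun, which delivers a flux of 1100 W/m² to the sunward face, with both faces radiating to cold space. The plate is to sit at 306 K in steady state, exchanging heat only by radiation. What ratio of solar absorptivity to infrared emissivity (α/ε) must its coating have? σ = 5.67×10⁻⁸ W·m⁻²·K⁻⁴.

Balance: αS·A = εσ·2A·T⁴ ⇒ α/ε = 2σT⁴/S.
α/ε = 2·5.67×10⁻⁸·(306)⁴/1100 = 2·5.67×10⁻⁸·8.768×10⁹/1100.

α/ε ≈ 0.904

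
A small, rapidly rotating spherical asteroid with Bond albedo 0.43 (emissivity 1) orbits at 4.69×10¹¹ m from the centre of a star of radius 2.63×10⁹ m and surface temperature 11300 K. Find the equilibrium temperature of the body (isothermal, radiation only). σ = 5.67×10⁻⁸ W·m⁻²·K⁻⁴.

The star's surface emits σT_*⁴; at distance d the flux is S = σT_*⁴(R_*/d)².
S = 5.67×10⁻⁸·(11300)⁴·(2.63×10⁹/4.69×10¹¹)² = 29070 W/m².
For an isothermal sphere T⁴ = (1−a)S/(4σ) = 7.306×10¹⁰ K⁴.

T ≈ 520 K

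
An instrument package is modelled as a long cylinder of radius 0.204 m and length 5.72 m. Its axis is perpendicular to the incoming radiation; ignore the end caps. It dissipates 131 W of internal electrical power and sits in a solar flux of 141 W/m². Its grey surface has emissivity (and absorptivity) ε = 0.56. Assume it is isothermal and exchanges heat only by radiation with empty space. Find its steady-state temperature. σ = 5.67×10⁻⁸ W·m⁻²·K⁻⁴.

T ≈ 192 K

At steady state, absorbed solar power + internal power = radiated power.
Absorbed: α·S·A_cross = 0.56·141·2.334 = 184.3 W (cross-section 2rL).
Total input = 184.3 + 131 = 315.3 W.
Radiated: εσ·A_surf·T⁴ with A_surf = 2πrL = 7.332 m².
T⁴ = 315.3/(0.56·5.67×10⁻⁸·7.332) = 1.354×10⁹ K⁴.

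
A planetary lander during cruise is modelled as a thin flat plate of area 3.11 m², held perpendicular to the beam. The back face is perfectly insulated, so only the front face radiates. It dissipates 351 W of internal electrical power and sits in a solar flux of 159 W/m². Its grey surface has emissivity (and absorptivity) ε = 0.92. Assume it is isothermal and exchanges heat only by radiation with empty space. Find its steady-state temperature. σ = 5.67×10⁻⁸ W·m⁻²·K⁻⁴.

At steady state, absorbed solar power + internal power = radiated power.
Absorbed: α·S·A_cross = 0.92·159·3.110 = 454.9 W (cross-section A).
Total input = 454.9 + 351 = 805.9 W.
Radiated: εσ·A_surf·T⁴ with A_surf = A = 3.110 m².
T⁴ = 805.9/(0.92·5.67×10⁻⁸·3.110) = 4.968×10⁹ K⁴.

T ≈ 265 K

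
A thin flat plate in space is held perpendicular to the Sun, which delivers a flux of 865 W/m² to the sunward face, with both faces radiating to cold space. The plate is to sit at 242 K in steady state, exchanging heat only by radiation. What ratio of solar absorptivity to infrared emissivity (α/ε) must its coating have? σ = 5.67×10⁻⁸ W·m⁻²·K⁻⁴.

α/ε ≈ 0.450

Balance: αS·A = εσ·2A·T⁴ ⇒ α/ε = 2σT⁴/S.
α/ε = 2·5.67×10⁻⁸·(242)⁴/865 = 2·5.67×10⁻⁸·3.430×10⁹/865.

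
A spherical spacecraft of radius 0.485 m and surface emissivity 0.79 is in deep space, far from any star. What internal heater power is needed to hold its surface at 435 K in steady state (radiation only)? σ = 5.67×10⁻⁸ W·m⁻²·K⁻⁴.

P = εσ·4πr²·T⁴.
4πr² = 2.956 m²; T⁴ = 3.581×10¹⁰ K⁴.
P = 0.79·5.67×10⁻⁸·2.956·3.581×10¹⁰.

P ≈ 4740 W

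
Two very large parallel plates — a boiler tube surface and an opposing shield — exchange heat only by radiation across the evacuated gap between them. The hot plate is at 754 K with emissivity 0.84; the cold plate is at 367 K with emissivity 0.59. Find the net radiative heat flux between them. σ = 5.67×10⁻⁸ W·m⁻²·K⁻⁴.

For two infinite grey parallel plates, q = σ(T₁⁴ − T₂⁴)/(1/ε₁ + 1/ε₂ − 1).
T₁⁴ − T₂⁴ = 3.232×10¹¹ − 1.814×10¹⁰ = 3.051×10¹¹ K⁴.
1/ε₁ + 1/ε₂ − 1 = 1.190 + 1.695 − 1 = 1.885.
q = 5.67×10⁻⁸ × 3.051×10¹¹ / 1.885.

q ≈ 9170 W/m²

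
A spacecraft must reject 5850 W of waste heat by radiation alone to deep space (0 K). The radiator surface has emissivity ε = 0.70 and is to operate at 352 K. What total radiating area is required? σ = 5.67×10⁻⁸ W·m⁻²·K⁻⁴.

P = εσA T⁴ ⇒ A = P/(εσT⁴).
T⁴ = 1.535×10¹⁰ K⁴.
A = 5850/(0.70 × 5.67×10⁻⁸ × 1.535×10¹⁰).

A ≈ 9.60 m²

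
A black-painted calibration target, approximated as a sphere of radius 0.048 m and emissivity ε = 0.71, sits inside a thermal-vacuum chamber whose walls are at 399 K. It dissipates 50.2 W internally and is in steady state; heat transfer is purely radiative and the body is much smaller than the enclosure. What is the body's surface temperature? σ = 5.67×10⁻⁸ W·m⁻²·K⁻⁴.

For a small grey body in a large enclosure, net radiated power = εσA(T⁴ − T_w⁴).
Steady state: P = εσA(T⁴ − T_w⁴) with A = 4πr² = 0.02895 m².
T⁴ = P/(εσA) + T_w⁴ = 50.2/(0.71·5.67×10⁻⁸·0.02895) + (399)⁴
    = 4.307×10¹⁰ + 2.534×10¹⁰ = 6.841×10¹⁰ K⁴.

T ≈ 511 K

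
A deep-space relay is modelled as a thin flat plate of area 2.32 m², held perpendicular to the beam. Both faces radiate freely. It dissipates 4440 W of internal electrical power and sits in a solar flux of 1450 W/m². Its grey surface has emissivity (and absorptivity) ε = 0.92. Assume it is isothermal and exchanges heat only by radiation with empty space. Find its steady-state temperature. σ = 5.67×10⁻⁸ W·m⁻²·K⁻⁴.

T ≈ 420 K

At steady state, absorbed solar power + internal power = radiated power.
Absorbed: α·S·A_cross = 0.92·1450·2.320 = 3095 W (cross-section A).
Total input = 3095 + 4440 = 7535 W.
Radiated: εσ·A_surf·T⁴ with A_surf = 2A = 4.640 m².
T⁴ = 7535/(0.92·5.67×10⁻⁸·4.640) = 3.113×10¹⁰ K⁴.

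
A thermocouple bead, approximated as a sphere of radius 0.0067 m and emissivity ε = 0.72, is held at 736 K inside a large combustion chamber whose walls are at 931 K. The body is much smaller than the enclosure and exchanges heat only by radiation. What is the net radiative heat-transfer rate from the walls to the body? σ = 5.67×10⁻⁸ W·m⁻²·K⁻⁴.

P_net ≈ 10.5 W

For a small grey body in a large enclosure: P_net = εσA(T_body⁴ − T_wall⁴).
A = 4πr² = 5.641×10⁻⁴ m²; T_body⁴ − T_wall⁴ = 2.934×10¹¹ − 7.513×10¹¹ = -4.578×10¹¹ K⁴.
|P_net| = 0.72·5.67×10⁻⁸·5.641×10⁻⁴·4.578×10¹¹.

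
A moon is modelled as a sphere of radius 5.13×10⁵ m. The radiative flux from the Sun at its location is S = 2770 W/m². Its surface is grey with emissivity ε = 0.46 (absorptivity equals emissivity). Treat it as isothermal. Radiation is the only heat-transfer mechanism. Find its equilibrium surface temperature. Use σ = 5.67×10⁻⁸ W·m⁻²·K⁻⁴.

T ≈ 332 K

At equilibrium, absorbed power = emitted power.
Absorbing cross-section = πr² = 8.268×10¹¹ m²; emitting surface = 4πr² = 3.307×10¹² m² (ratio 4).
εS·A_cross = εσ·A_surf·T⁴  ⇒  T⁴ = S/(4σ)   (ε cancels).
T⁴ = 2770/(4·5.67×10⁻⁸) = 1.221×10¹⁰ K⁴.
T = (1.221×10¹⁰)^(1/4).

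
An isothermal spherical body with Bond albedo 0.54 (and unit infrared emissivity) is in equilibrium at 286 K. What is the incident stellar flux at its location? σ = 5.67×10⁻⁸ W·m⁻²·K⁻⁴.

(1−a)S·πr² = σ·4πr²·T⁴ ⇒ S = 4σT⁴/(1−a).
S = 4·5.67×10⁻⁸·6.691×10⁹/0.460.

S ≈ 3300 W/m²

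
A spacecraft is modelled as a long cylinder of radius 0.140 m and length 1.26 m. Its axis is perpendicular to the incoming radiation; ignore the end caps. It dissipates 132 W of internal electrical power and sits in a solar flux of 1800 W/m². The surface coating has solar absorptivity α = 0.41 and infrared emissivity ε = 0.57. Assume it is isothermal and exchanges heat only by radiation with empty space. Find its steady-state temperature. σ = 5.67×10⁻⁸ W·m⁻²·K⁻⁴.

T ≈ 324 K

At steady state, absorbed solar power + internal power = radiated power.
Absorbed: α·S·A_cross = 0.41·1800·0.3528 = 260.4 W (cross-section 2rL).
Total input = 260.4 + 132 = 392.4 W.
Radiated: εσ·A_surf·T⁴ with A_surf = 2πrL = 1.108 m².
T⁴ = 392.4/(0.57·5.67×10⁻⁸·1.108) = 1.095×10¹⁰ K⁴.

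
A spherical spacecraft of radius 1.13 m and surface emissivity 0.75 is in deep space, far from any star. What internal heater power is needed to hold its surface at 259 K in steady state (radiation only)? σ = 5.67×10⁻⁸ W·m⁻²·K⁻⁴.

P = εσ·4πr²·T⁴.
4πr² = 16.05 m²; T⁴ = 4.500×10⁹ K⁴.
P = 0.75·5.67×10⁻⁸·16.05·4.500×10⁹.

P ≈ 3070 W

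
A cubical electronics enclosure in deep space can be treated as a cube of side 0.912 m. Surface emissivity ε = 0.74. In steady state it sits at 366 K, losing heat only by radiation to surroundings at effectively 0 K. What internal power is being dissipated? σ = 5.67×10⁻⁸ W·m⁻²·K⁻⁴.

Steady state: P = εσA T⁴.
A = 6L² = 4.990 m²; T⁴ = (366)⁴ = 1.794×10¹⁰ K⁴.
P = 0.74 × 5.67×10⁻⁸ × 4.990 × 1.794×10¹⁰.

P ≈ 3760 W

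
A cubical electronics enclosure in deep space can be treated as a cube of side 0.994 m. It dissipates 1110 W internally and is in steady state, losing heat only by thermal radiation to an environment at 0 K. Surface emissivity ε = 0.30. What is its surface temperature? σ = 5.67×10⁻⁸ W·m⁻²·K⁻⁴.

T ≈ 324 K

Steady state: internal power = radiated power, P = εσA T⁴.
Radiating area A = 6L² = 5.928 m².
T⁴ = P/(εσA) = 1110/(0.30·5.67×10⁻⁸·5.928) = 1.101×10¹⁰ K⁴.
T = (1.101×10¹⁰)^(1/4).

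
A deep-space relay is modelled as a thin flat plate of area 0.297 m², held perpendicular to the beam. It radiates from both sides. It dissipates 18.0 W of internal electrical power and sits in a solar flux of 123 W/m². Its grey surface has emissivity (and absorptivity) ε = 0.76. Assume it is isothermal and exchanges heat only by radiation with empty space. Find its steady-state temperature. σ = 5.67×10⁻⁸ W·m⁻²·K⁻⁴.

At steady state, absorbed solar power + internal power = radiated power.
Absorbed: α·S·A_cross = 0.76·123·0.2970 = 27.76 W (cross-section A).
Total input = 27.76 + 18.0 = 45.76 W.
Radiated: εσ·A_surf·T⁴ with A_surf = 2A = 0.5940 m².
T⁴ = 45.76/(0.76·5.67×10⁻⁸·0.5940) = 1.788×10⁹ K⁴.

T ≈ 206 K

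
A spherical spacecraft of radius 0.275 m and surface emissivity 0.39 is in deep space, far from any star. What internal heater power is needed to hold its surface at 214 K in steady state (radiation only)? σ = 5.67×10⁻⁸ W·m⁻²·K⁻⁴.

P ≈ 44.1 W

P = εσ·4πr²·T⁴.
4πr² = 0.9503 m²; T⁴ = 2.097×10⁹ K⁴.
P = 0.39·5.67×10⁻⁸·0.9503·2.097×10⁹.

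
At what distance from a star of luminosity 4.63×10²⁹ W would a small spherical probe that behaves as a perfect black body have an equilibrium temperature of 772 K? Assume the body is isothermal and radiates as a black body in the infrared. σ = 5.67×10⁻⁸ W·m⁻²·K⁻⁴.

For an isothermal black-emitting sphere, (1−a)S·πr² = σ·4πr²·T⁴ ⇒ S = 4σT⁴/(1−a).
S = 4·5.67×10⁻⁸·(772)⁴/1.00 = 80560 W/m².
Flux falls as S = L/(4πd²), so d = √(L/(4πS)) = √(4.63×10²⁹/(4π·80560)).

d ≈ 6.76×10¹¹ m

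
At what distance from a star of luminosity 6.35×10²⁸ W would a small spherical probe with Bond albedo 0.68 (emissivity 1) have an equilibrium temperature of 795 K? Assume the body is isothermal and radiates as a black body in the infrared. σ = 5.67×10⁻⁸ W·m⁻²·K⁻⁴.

d ≈ 1.34×10¹¹ m

For an isothermal black-emitting sphere, (1−a)S·πr² = σ·4πr²·T⁴ ⇒ S = 4σT⁴/(1−a).
S = 4·5.67×10⁻⁸·(795)⁴/0.320 = 2.831×10⁵ W/m².
Flux falls as S = L/(4πd²), so d = √(L/(4πS)) = √(6.35×10²⁸/(4π·2.831×10⁵)).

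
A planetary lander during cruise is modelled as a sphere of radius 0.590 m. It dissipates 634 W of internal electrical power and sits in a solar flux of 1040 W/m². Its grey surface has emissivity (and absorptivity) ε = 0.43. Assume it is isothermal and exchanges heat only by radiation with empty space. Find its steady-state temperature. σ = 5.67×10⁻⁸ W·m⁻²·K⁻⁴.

T ≈ 320 K

At steady state, absorbed solar power + internal power = radiated power.
Absorbed: α·S·A_cross = 0.43·1040·1.094 = 489.1 W (cross-section πr²).
Total input = 489.1 + 634 = 1123 W.
Radiated: εσ·A_surf·T⁴ with A_surf = 4πr² = 4.374 m².
T⁴ = 1123/(0.43·5.67×10⁻⁸·4.374) = 1.053×10¹⁰ K⁴.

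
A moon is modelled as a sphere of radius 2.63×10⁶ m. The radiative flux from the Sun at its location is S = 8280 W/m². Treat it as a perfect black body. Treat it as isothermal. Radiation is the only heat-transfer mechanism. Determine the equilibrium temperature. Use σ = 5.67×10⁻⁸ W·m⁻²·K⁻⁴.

T ≈ 437 K

At equilibrium, absorbed power = emitted power.
Absorbing cross-section = πr² = 2.173×10¹³ m²; emitting surface = 4πr² = 8.692×10¹³ m² (ratio 4).
S·A_cross = εσ·A_surf·T⁴  ⇒  T⁴ = S/(4σ).
T⁴ = 1.00·8280/(4·5.67×10⁻⁸) = 3.651×10¹⁰ K⁴.
T = (3.651×10¹⁰)^(1/4).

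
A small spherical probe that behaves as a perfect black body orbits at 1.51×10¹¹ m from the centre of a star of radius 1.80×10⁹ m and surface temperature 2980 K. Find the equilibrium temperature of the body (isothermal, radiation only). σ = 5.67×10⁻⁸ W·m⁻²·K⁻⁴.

T ≈ 230 K

The star's surface emits σT_*⁴; at distance d the flux is S = σT_*⁴(R_*/d)².
S = 5.67×10⁻⁸·(2980)⁴·(1.80×10⁹/1.51×10¹¹)² = 635.4 W/m².
For an isothermal sphere T⁴ = (1−a)S/(4σ) = 2.802×10⁹ K⁴.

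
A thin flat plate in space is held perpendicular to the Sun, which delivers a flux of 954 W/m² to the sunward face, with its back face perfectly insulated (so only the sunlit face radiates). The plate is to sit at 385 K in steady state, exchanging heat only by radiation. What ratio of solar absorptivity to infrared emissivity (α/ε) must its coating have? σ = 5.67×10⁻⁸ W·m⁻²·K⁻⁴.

α/ε ≈ 1.31

Balance: αS·A = εσ·1A·T⁴ ⇒ α/ε = σT⁴/S.
α/ε = 5.67×10⁻⁸·(385)⁴/954 = 5.67×10⁻⁸·2.197×10¹⁰/954.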